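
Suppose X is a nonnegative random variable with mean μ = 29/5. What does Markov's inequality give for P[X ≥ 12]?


μ = E[X] = 29/5, a = 12.
Markov: P[X ≥ 12] ≤ μ/a = (29/5)/12 = 29/60.
Numerically: ≈ 0.483333.
(Since a = 12 > μ = 5.800000, the bound 29/60 is < 1 and informative.)

P[X ≥ 12] ≤ 29/60 ≈ 0.483333.


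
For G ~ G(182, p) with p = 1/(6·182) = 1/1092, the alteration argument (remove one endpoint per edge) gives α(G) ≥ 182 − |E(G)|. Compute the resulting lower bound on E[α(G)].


E[|E(G)|] = C(182, 2)·p = 16471 · (1/1092) = 181/12.
E[α(G)] ≥ n − E[|E(G)|] = 182 − 181/12 = 2003/12.
Numerically: ≈ 166.91667.
(This is only a lower bound; the true E[α(G)] may be larger.)

E[α(G)] ≥ 2003/12 ≈ 166.91667.


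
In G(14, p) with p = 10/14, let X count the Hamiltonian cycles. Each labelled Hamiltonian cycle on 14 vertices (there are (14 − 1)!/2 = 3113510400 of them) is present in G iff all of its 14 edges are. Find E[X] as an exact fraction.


K_14 has (14 − 1)!/2 = 3113510400 labelled Hamiltonian cycles.
For each such Hamiltonian cycle H, let X_H = 1 if all 14 edges of H are present in G. Then P[X_H = 1] = p^{14} = (5/7)^{14} = 6103515625/678223072849.
By linearity of expectation: E[X] = Σ_H E[X_H] = 3113510400 · p^{14} = 3113510400 · 6103515625/678223072849 = 2714765625000000000/96889010407.
Numerically: E[X] ≈ 2.8019e+07.

E[X] = 3113510400 · (5/7)^{14} = 2714765625000000000/96889010407 ≈ 2.8019e+07.


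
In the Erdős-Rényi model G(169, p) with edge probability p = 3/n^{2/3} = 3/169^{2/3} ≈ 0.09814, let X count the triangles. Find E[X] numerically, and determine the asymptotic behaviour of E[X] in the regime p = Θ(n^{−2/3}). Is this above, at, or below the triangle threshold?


Number of potential triangles: C(169, 3) = 790244.
Each occurs with probability p³ ≈ (0.09814)³ ≈ 9.453451e-04.
By linearity: E[X] = C(169, 3)·p³ ≈ 790244 · 9.453451e-04 ≈ 747.0533.
Since α = 2/3 < 1, p = c/n^{2/3} ≫ 1/n is above the triangle threshold p ~ 1/n. Asymptotically E[X] ~ (c³/6)·n^{3(1−α)} = (3³/6)·n^{1} → ∞; triangles are abundant w.h.p.

E[X] ≈ 747.0533; in regime p = Θ(1/n^{2/3}) E[X] diverges (above the triangle threshold p ~ 1/n).


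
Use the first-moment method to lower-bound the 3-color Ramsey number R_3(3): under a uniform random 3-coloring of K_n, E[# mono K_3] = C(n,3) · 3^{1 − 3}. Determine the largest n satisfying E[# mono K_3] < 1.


We need C(n, 3) · 3^{1 − 3} < 1, i.e. C(n, 3) < 3^{3 − 1} = 9.
Check values of n near the boundary:
  n = 3: C(3, 3) = 1; 1 < 9? YES
  n = 4: C(4, 3) = 4; 4 < 9? YES
  n = 5: C(5, 3) = 10; 10 < 9? NO
  n = 6: C(6, 3) = 20; 20 < 9? NO
The largest n with C(n, 3) < 9 is n = 4 (where E[X] = 4/9 ≈ 0.444444). Hence R_3(3) > 4, i.e. R_3(3) ≥ 5.

Largest n = 4; hence R_3(3) > 4.


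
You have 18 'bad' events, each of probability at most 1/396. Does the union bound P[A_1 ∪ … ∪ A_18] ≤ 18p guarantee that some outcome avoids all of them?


Union bound: P[∪_{i=1}^{18} A_i] ≤ Σ_i P[A_i] ≤ 18·p = 18·(1/396) = 1/22.
Numerically: 1/22 ≈ 0.045.
Is 1/22 < 1? YES.
Since P[∪ A_i] ≤ 1/22 < 1, the complement has P[∩ A_i^c] ≥ 1 − 1/22 = 21/22 > 0, so some outcome avoids every A_i.

18·p = 1/22 ≈ 0.045; existence CERTIFIED by the union bound.


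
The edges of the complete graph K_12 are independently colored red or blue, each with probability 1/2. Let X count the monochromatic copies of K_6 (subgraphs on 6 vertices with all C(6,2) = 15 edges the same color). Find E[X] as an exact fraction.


Let X = Σ_S X_S over the C(12, 6) = 924 subsets S of size 6, where X_S = 1 if the K_6 on S is monochromatic.
For a fixed S, the K_6 on S has C(6, 2) = 15 edges. P[all 15 edges red] = (1/2)^15, and likewise for blue, so P[monochromatic] = 2·(1/2)^15 = 2^{1 − 15} = 1/16384.
Summing: E[X] = C(12, 6) · 2^{1 − 15} = 924 · 1/16384 = 231/4096.
Numerically: E[X] ≈ 0.05640.

E[X] = C(12,6)·2^(1−C(6,2)) = 231/4096 ≈ 0.05640.


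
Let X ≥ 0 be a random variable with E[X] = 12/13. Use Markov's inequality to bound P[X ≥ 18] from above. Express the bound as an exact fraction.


μ = E[X] = 12/13, a = 18.
Markov: P[X ≥ 18] ≤ μ/a = (12/13)/18 = 2/39.
Numerically: ≈ 0.051.
(Since a = 18 > μ = 0.923, the bound 2/39 is < 1 and informative.)

P[X ≥ 18] ≤ 2/39 ≈ 0.051.


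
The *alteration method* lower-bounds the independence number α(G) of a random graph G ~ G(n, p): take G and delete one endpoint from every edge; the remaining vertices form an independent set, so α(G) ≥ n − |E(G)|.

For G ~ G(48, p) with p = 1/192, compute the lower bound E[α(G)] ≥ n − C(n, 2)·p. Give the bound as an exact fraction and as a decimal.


E[|E(G)|] = C(48, 2)·p = 1128 · (1/192) = 47/8.
E[α(G)] ≥ n − E[|E(G)|] = 48 − 47/8 = 337/8.
Numerically: ≈ 42.1250.
(This is only a lower bound; the true E[α(G)] may be larger.)

E[α(G)] ≥ 337/8 ≈ 42.1250.


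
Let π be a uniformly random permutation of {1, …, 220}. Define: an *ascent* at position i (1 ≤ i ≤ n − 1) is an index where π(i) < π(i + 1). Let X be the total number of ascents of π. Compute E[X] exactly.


Write X = Σ X_I over i = 1, …, 219, with X_I the indicator of one ascent.
There are 219 indicators.
For each fixed i, the pair (π(i), π(i+1)) is a uniformly random ordered pair of distinct values from {1, …, 220}; by symmetry P[π(i) < π(i+1)] = 1/2.
By linearity: E[X] = 219 · (1/2) = (220 − 1) · (1/2) = 219/2 ≈ 109.500.

E[X] = 219/2 = 109.500.


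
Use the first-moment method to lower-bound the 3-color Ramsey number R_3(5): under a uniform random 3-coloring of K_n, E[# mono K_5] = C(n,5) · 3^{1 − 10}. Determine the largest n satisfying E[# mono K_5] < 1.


We need C(n, 5) · 3^{1 − 10} < 1, i.e. C(n, 5) < 3^{10 − 1} = 19683.
Check values of n near the boundary:
  n = 15: C(15, 5) = 3003; 3003 < 19683? YES
  n = 16: C(16, 5) = 4368; 4368 < 19683? YES
  n = 17: C(17, 5) = 6188; 6188 < 19683? YES
  n = 18: C(18, 5) = 8568; 8568 < 19683? YES
  n = 19: C(19, 5) = 11628; 11628 < 19683? YES
  n = 20: C(20, 5) = 15504; 15504 < 19683? YES
  n = 21: C(21, 5) = 20349; 20349 < 19683? NO
  n = 22: C(22, 5) = 26334; 26334 < 19683? NO
  n = 23: C(23, 5) = 33649; 33649 < 19683? NO
The largest n with C(n, 5) < 19683 is n = 20 (where E[X] = 5168/6561 ≈ 0.7877). Hence R_3(5) > 20, i.e. R_3(5) ≥ 21.

Largest n = 20; hence R_3(5) > 20.


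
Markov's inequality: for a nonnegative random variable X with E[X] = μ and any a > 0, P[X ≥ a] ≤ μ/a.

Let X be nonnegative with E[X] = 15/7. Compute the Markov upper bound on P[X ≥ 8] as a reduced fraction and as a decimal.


μ = E[X] = 15/7, a = 8.
Markov: P[X ≥ 8] ≤ μ/a = (15/7)/8 = 15/56.
Numerically: ≈ 0.26786.
(Since a = 8 > μ = 2.14286, the bound 15/56 is < 1 and informative.)

P[X ≥ 8] ≤ 15/56 ≈ 0.26786.


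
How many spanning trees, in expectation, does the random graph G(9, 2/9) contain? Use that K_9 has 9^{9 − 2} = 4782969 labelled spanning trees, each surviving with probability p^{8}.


K_9 has 9^{9 − 2} = 4782969 labelled spanning trees.
For each such spanning tree H, let X_H = 1 if all 8 edges of H are present in G. Then P[X_H = 1] = p^{8} = (2/9)^{8} = 256/43046721.
By linearity: E[X] = Σ_H E[X_H] = 4782969 · p^{8} = 4782969 · 256/43046721 = 256/9.
Numerically: E[X] ≈ 28.4444.

E[X] = 4782969 · (2/9)^{8} = 256/9 ≈ 28.4444.


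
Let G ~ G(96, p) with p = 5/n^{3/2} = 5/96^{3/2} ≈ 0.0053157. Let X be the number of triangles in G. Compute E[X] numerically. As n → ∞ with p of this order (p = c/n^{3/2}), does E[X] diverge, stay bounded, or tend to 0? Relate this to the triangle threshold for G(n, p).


Number of potential triangles: C(96, 3) = 142880.
Each occurs with probability p³ ≈ (0.0053157)³ ≈ 1.5020676e-07.
By linearity: E[X] = C(96, 3)·p³ ≈ 142880 · 1.5020676e-07 ≈ 0.02146.
Since α = 3/2 > 1, p = c/n^{3/2} = o(1/n) is below the triangle threshold p ~ 1/n. Asymptotically E[X] ~ (c³/6)·n^{3(1−α)} = (5³/6)·n^{-1.5} → 0, so by Markov's inequality G has no triangles w.h.p.

E[X] ≈ 0.02146; in regime p = Θ(1/n^{3/2}) E[X] tends to 0 (below the triangle threshold p ~ 1/n).


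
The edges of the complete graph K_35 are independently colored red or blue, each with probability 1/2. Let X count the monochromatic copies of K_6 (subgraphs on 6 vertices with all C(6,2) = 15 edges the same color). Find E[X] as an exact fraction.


Let X = Σ_S X_S over the C(35, 6) = 1623160 subsets S of size 6, where X_S = 1 if the K_6 on S is monochromatic.
For a fixed S, the K_6 on S has C(6, 2) = 15 edges. P[all 15 edges red] = (1/2)^15, and likewise for blue, so P[monochromatic] = 2·(1/2)^15 = 2^{1 − 15} = 1/16384.
By linearity of expectation: E[X] = C(35, 6) · 2^{1 − 15} = 1623160 · 1/16384 = 202895/2048.
Numerically: E[X] ≈ 99.06982.

E[X] = C(35,6)·2^(1−C(6,2)) = 202895/2048 ≈ 99.06982.


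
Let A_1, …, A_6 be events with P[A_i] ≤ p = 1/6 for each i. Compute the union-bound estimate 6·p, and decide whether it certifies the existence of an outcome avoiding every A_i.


Union bound: P[∪_{i=1}^{6} A_i] ≤ Σ_i P[A_i] ≤ 6·p = 6·(1/6) = 1.
Numerically: 1 ≈ 1.00000.
Is 1 < 1? NO.
Since the bound 1 is ≥ 1, the union bound is uninformative here; it does NOT by itself certify existence.

6·p = 1 ≈ 1.00000; existence NOT certified by the union bound.


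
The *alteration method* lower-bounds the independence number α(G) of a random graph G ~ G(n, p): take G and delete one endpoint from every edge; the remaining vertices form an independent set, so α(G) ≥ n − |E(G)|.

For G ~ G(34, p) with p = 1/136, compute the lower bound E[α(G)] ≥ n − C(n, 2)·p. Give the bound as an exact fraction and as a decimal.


E[|E(G)|] = C(34, 2)·p = 561 · (1/136) = 33/8.
E[α(G)] ≥ n − E[|E(G)|] = 34 − 33/8 = 239/8.
Numerically: ≈ 29.8750.
(This is only a lower bound; the true E[α(G)] may be larger.)

E[α(G)] ≥ 239/8 ≈ 29.8750.


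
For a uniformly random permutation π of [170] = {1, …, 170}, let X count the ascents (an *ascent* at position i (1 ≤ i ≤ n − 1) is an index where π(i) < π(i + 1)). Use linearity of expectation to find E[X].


Write X = Σ X_I over i = 1, …, 169, with X_I the indicator of one ascent.
There are 169 indicators.
For each fixed i, the pair (π(i), π(i+1)) is a uniformly random ordered pair of distinct values from {1, …, 170}; by symmetry P[π(i) < π(i+1)] = 1/2.
By linearity: E[X] = 169 · (1/2) = (170 − 1) · (1/2) = 169/2 ≈ 84.500.

E[X] = 169/2 = 84.500.


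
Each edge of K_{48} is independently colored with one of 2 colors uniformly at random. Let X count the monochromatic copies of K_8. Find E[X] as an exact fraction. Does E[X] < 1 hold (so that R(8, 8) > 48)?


E[X] = C(48, 8) · 2^{1 − 28} = 377348994 · 2^{−27} = 377348994/134217728.
As a reduced fraction: E[X] = 188674497/67108864 ≈ 2.81147.
Is E[X] < 1? NO.
Since E[X] ≥ 1, the first-moment bound is inconclusive at n = 48; it does NOT by itself certify R(8, 8) > 48.

E[X] = 188674497/67108864 ≈ 2.81147; E[X] ≥ 1; first-moment method inconclusive here.


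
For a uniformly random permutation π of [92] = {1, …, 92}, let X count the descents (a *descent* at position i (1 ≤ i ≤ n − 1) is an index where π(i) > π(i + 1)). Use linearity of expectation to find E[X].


Write X = Σ X_I over i = 1, …, 91, with X_I the indicator of one descent.
There are 91 indicators.
For each fixed i, the pair (π(i), π(i+1)) is a uniformly random ordered pair of distinct values from {1, …, 92}; by symmetry P[π(i) > π(i+1)] = 1/2.
By linearity: E[X] = 91 · (1/2) = (92 − 1) · (1/2) = 91/2 ≈ 45.50000.

E[X] = 91/2 = 45.50000.


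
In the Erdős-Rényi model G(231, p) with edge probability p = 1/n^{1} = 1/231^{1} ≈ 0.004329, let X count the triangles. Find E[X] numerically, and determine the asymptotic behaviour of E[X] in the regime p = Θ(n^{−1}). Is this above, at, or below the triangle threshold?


Number of potential triangles: C(231, 3) = 2027795.
Each occurs with probability p³ ≈ (0.004329)³ ≈ 8.1126747e-08.
By linearity: E[X] = C(231, 3)·p³ ≈ 2027795 · 8.1126747e-08 ≈ 0.16451.
Here α = 1, so p = 1/n is exactly at the triangle threshold p ~ 1/n. Asymptotically E[X] → c³/6 = 1³/6 = 1/6 ≈ 0.16667, a bounded constant. In this regime the triangle count is asymptotically Poisson(c³/6).

E[X] ≈ 0.16451; in regime p = Θ(1/n^{1}) E[X] stays bounded (at the triangle threshold p ~ 1/n).


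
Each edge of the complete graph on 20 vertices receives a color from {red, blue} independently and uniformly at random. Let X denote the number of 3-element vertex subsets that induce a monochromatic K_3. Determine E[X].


Let X = Σ_S X_S over the C(20, 3) = 1140 subsets S of size 3, where X_S = 1 if the K_3 on S is monochromatic.
For a fixed S, the K_3 on S has C(3, 2) = 3 edges. P[all 3 edges red] = (1/2)^3, and likewise for blue, so P[monochromatic] = 2·(1/2)^3 = 2^{1 − 3} = 1/4.
By linearity: E[X] = C(20, 3) · 2^{1 − 3} = 1140 · 1/4 = 285.
Numerically: E[X] ≈ 285.0000.

E[X] = C(20,3)·2^(1−C(3,2)) = 285 ≈ 285.0000.


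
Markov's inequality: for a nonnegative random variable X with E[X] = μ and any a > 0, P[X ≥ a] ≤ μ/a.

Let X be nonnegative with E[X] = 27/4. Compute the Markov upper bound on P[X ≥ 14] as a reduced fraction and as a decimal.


μ = E[X] = 27/4, a = 14.
Markov: P[X ≥ 14] ≤ μ/a = (27/4)/14 = 27/56.
Numerically: ≈ 0.482.
(Since a = 14 > μ = 6.750, the bound 27/56 is < 1 and informative.)

P[X ≥ 14] ≤ 27/56 ≈ 0.482.


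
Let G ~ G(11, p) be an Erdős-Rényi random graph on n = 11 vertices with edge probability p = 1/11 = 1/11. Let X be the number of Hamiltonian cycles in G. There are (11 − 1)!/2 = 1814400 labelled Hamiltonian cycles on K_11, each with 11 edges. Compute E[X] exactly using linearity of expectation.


K_11 has (11 − 1)!/2 = 1814400 labelled Hamiltonian cycles.
For each such Hamiltonian cycle H, let X_H = 1 if all 11 edges of H are present in G. Then P[X_H = 1] = p^{11} = (1/11)^{11} = 1/285311670611.
Summing the indicators: E[X] = Σ_H E[X_H] = 1814400 · p^{11} = 1814400 · 1/285311670611 = 1814400/285311670611.
Numerically: E[X] ≈ 6.36e-06.

E[X] = 1814400 · (1/11)^{11} = 1814400/285311670611 ≈ 6.36e-06.


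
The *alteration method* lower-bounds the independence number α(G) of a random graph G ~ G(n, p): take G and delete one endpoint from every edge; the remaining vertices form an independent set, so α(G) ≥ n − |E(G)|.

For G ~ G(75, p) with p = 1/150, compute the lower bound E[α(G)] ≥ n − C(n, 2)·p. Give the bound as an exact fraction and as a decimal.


E[|E(G)|] = C(75, 2)·p = 2775 · (1/150) = 37/2.
E[α(G)] ≥ n − E[|E(G)|] = 75 − 37/2 = 113/2.
Numerically: ≈ 56.500.
(This is only a lower bound; the true E[α(G)] may be larger.)

E[α(G)] ≥ 113/2 ≈ 56.500.


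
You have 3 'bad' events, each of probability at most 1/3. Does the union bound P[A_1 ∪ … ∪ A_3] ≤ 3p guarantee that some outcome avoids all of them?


Union bound: P[∪_{i=1}^{3} A_i] ≤ Σ_i P[A_i] ≤ 3·p = 3·(1/3) = 1.
Numerically: 1 ≈ 1.000000.
Is 1 < 1? NO.
Since the bound 1 is ≥ 1, the union bound is uninformative here; it does NOT by itself certify existence.

3·p = 1 ≈ 1.000000; existence NOT certified by the union bound.


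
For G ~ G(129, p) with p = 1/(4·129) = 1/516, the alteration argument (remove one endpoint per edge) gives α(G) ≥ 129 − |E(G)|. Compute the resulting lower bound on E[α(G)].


E[|E(G)|] = C(129, 2)·p = 8256 · (1/516) = 16.
E[α(G)] ≥ n − E[|E(G)|] = 129 − 16 = 113.
Numerically: ≈ 113.00000.
(This is only a lower bound; the true E[α(G)] may be larger.)

E[α(G)] ≥ 113 ≈ 113.00000.


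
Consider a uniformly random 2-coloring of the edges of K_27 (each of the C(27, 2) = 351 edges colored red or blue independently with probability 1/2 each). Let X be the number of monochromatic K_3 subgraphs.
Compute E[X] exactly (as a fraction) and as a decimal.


Let X = Σ_S X_S over the C(27, 3) = 2925 subsets S of size 3, where X_S = 1 if the K_3 on S is monochromatic.
For a fixed S, the K_3 on S has C(3, 2) = 3 edges. P[all 3 edges red] = (1/2)^3, and likewise for blue, so P[monochromatic] = 2·(1/2)^3 = 2^{1 − 3} = 1/4.
By linearity: E[X] = C(27, 3) · 2^{1 − 3} = 2925 · 1/4 = 2925/4.
Numerically: E[X] ≈ 731.250000.

E[X] = C(27,3)·2^(1−C(3,2)) = 2925/4 ≈ 731.250000.


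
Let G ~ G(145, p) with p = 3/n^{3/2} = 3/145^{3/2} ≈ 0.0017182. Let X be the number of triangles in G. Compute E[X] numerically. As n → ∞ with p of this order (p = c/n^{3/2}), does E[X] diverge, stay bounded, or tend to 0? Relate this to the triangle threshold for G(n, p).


Number of potential triangles: C(145, 3) = 497640.
Each occurs with probability p³ ≈ (0.0017182)³ ≈ 5.0723330e-09.
By linearity: E[X] = C(145, 3)·p³ ≈ 497640 · 5.0723330e-09 ≈ 0.00252.
Since α = 3/2 > 1, p = c/n^{3/2} = o(1/n) is below the triangle threshold p ~ 1/n. Asymptotically E[X] ~ (c³/6)·n^{3(1−α)} = (3³/6)·n^{-1.5} → 0, so by Markov's inequality G has no triangles w.h.p.

E[X] ≈ 0.00252; in regime p = Θ(1/n^{3/2}) E[X] tends to 0 (below the triangle threshold p ~ 1/n).


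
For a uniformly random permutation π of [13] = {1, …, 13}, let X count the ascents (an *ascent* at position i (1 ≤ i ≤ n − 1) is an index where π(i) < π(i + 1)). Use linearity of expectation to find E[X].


Write X = Σ X_I over i = 1, …, 12, with X_I the indicator of one ascent.
There are 12 indicators.
For each fixed i, the pair (π(i), π(i+1)) is a uniformly random ordered pair of distinct values from {1, …, 13}; by symmetry P[π(i) < π(i+1)] = 1/2.
By linearity: E[X] = 12 · (1/2) = (13 − 1) · (1/2) = 6 ≈ 6.000.

E[X] = 6 = 6.000.


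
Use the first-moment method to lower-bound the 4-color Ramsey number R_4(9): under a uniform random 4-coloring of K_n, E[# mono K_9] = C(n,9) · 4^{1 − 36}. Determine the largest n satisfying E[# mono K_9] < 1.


We need C(n, 9) · 4^{1 − 36} < 1, i.e. C(n, 9) < 4^{36 − 1} = 1180591620717411303424.
Check values of n near the boundary:
  n = 910: C(910, 9) = 1133378248346922788210; 1133378248346922788210 < 1180591620717411303424? YES
  n = 911: C(911, 9) = 1144686900492291197405; 1144686900492291197405 < 1180591620717411303424? YES
  n = 912: C(912, 9) = 1156095740032081475120; 1156095740032081475120 < 1180591620717411303424? YES
  n = 913: C(913, 9) = 1167605542753639808390; 1167605542753639808390 < 1180591620717411303424? YES
  n = 914: C(914, 9) = 1179217089587653905932; 1179217089587653905932 < 1180591620717411303424? YES
  n = 915: C(915, 9) = 1190931166636537885130; 1190931166636537885130 < 1180591620717411303424? NO
  n = 916: C(916, 9) = 1202748565202942340440; 1202748565202942340440 < 1180591620717411303424? NO
The largest n with C(n, 9) < 1180591620717411303424 is n = 914 (where E[X] = 294804272396913476483/295147905179352825856 ≈ 0.998836). Hence R_4(9) > 914, i.e. R_4(9) ≥ 915.

Largest n = 914; hence R_4(9) > 914.


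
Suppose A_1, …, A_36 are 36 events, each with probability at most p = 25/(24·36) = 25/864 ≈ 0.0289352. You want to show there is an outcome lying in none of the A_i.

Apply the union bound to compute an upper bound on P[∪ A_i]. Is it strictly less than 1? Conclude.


Union bound: P[∪_{i=1}^{36} A_i] ≤ Σ_i P[A_i] ≤ 36·p = 36·(25/864) = 25/24.
Numerically: 25/24 ≈ 1.0416667.
Is 25/24 < 1? NO.
Since the bound 25/24 is ≥ 1, the union bound is uninformative here; it does NOT by itself certify existence.

36·p = 25/24 ≈ 1.0416667; existence NOT certified by the union bound.


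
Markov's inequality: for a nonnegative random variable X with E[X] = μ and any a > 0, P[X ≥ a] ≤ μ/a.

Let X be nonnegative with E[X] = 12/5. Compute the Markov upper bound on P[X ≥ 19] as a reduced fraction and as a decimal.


μ = E[X] = 12/5, a = 19.
Markov: P[X ≥ 19] ≤ μ/a = (12/5)/19 = 12/95.
Numerically: ≈ 0.1263.
(Since a = 19 > μ = 2.4000, the bound 12/95 is < 1 and informative.)

P[X ≥ 19] ≤ 12/95 ≈ 0.1263.


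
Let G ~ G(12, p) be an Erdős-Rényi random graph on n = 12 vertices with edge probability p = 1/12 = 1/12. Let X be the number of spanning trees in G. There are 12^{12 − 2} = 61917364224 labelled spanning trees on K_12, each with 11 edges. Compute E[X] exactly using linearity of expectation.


K_12 has 12^{12 − 2} = 61917364224 labelled spanning trees.
For each such spanning tree H, let X_H = 1 if all 11 edges of H are present in G. Then P[X_H = 1] = p^{11} = (1/12)^{11} = 1/743008370688.
By linearity: E[X] = Σ_H E[X_H] = 61917364224 · p^{11} = 61917364224 · 1/743008370688 = 1/12.
Numerically: E[X] ≈ 0.0833333.

E[X] = 61917364224 · (1/12)^{11} = 1/12 ≈ 0.0833333.


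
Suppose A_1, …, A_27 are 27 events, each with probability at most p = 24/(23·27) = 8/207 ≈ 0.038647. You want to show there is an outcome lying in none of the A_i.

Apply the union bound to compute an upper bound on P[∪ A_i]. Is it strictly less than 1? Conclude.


Union bound: P[∪_{i=1}^{27} A_i] ≤ Σ_i P[A_i] ≤ 27·p = 27·(8/207) = 24/23.
Numerically: 24/23 ≈ 1.043478.
Is 24/23 < 1? NO.
Since the bound 24/23 is ≥ 1, the union bound is uninformative here; it does NOT by itself certify existence.

27·p = 24/23 ≈ 1.043478; existence NOT certified by the union bound.


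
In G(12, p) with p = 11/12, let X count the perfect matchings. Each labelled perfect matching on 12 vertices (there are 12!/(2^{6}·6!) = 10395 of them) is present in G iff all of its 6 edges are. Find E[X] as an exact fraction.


K_12 has 12!/(2^{6}·6!) = 10395 labelled perfect matchings.
For each such perfect matching H, let X_H = 1 if all 6 edges of H are present in G. Then P[X_H = 1] = p^{6} = (11/12)^{6} = 1771561/2985984.
By linearity: E[X] = Σ_H E[X_H] = 10395 · p^{6} = 10395 · 1771561/2985984 = 682050985/110592.
Numerically: E[X] ≈ 6167.3.

E[X] = 10395 · (11/12)^{6} = 682050985/110592 ≈ 6167.3.


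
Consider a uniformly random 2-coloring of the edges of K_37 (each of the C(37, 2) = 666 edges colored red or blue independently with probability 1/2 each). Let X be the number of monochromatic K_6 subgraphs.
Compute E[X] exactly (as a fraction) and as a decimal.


Let X = Σ_S X_S over the C(37, 6) = 2324784 subsets S of size 6, where X_S = 1 if the K_6 on S is monochromatic.
For a fixed S, the K_6 on S has C(6, 2) = 15 edges. P[all 15 edges red] = (1/2)^15, and likewise for blue, so P[monochromatic] = 2·(1/2)^15 = 2^{1 − 15} = 1/16384.
By linearity of expectation: E[X] = C(37, 6) · 2^{1 − 15} = 2324784 · 1/16384 = 145299/1024.
Numerically: E[X] ≈ 141.8936.

E[X] = C(37,6)·2^(1−C(6,2)) = 145299/1024 ≈ 141.8936.


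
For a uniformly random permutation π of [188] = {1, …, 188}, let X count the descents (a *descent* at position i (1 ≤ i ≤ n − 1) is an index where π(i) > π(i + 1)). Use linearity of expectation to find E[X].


Write X = Σ X_I over i = 1, …, 187, with X_I the indicator of one descent.
There are 187 indicators.
For each fixed i, the pair (π(i), π(i+1)) is a uniformly random ordered pair of distinct values from {1, …, 188}; by symmetry P[π(i) > π(i+1)] = 1/2.
By linearity: E[X] = 187 · (1/2) = (188 − 1) · (1/2) = 187/2 ≈ 93.5000.

E[X] = 187/2 = 93.5000.


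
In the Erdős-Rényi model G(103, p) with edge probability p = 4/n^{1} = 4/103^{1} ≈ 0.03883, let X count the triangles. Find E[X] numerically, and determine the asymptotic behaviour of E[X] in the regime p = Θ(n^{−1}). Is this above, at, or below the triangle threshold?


Number of potential triangles: C(103, 3) = 176851.
Each occurs with probability p³ ≈ (0.03883)³ ≈ 5.856907e-05.
By linearity: E[X] = C(103, 3)·p³ ≈ 176851 · 5.856907e-05 ≈ 10.3580.
Here α = 1, so p = 4/n is exactly at the triangle threshold p ~ 1/n. Asymptotically E[X] → c³/6 = 4³/6 = 32/3 ≈ 10.6667, a bounded constant. In this regime the triangle count is asymptotically Poisson(c³/6).

E[X] ≈ 10.3580; in regime p = Θ(1/n^{1}) E[X] stays bounded (at the triangle threshold p ~ 1/n).


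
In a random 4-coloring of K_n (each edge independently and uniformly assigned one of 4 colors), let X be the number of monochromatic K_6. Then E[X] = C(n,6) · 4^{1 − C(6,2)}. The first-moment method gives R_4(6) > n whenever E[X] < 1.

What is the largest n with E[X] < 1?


We need C(n, 6) · 4^{1 − 15} < 1, i.e. C(n, 6) < 4^{15 − 1} = 268435456.
Check values of n near the boundary:
  n = 77: C(77, 6) = 237093780; 237093780 < 268435456? YES
  n = 78: C(78, 6) = 256851595; 256851595 < 268435456? YES
  n = 79: C(79, 6) = 277962685; 277962685 < 268435456? NO
  n = 80: C(80, 6) = 300500200; 300500200 < 268435456? NO
  n = 81: C(81, 6) = 324540216; 324540216 < 268435456? NO
The largest n with C(n, 6) < 268435456 is n = 78 (where E[X] = 256851595/268435456 ≈ 0.95685). Hence R_4(6) > 78, i.e. R_4(6) ≥ 79.

Largest n = 78; hence R_4(6) > 78.


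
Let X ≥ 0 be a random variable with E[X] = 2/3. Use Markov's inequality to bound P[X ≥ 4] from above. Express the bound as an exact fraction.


μ = E[X] = 2/3, a = 4.
Markov: P[X ≥ 4] ≤ μ/a = (2/3)/4 = 1/6.
Numerically: ≈ 0.166667.
(Since a = 4 > μ = 0.666667, the bound 1/6 is < 1 and informative.)

P[X ≥ 4] ≤ 1/6 ≈ 0.166667.


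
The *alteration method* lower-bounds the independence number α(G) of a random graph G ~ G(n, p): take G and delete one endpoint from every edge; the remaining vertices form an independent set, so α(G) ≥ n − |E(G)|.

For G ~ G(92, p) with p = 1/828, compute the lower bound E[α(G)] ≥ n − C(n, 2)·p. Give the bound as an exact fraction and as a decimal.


E[|E(G)|] = C(92, 2)·p = 4186 · (1/828) = 91/18.
E[α(G)] ≥ n − E[|E(G)|] = 92 − 91/18 = 1565/18.
Numerically: ≈ 86.94444.
(This is only a lower bound; the true E[α(G)] may be larger.)

E[α(G)] ≥ 1565/18 ≈ 86.94444.


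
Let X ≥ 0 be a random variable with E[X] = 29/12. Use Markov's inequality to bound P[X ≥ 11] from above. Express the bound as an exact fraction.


μ = E[X] = 29/12, a = 11.
Markov: P[X ≥ 11] ≤ μ/a = (29/12)/11 = 29/132.
Numerically: ≈ 0.219697.
(Since a = 11 > μ = 2.416667, the bound 29/132 is < 1 and informative.)

P[X ≥ 11] ≤ 29/132 ≈ 0.219697.


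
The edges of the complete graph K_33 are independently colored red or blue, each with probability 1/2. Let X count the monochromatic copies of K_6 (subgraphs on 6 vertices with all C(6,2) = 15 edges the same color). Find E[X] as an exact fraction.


Let X = Σ_S X_S over the C(33, 6) = 1107568 subsets S of size 6, where X_S = 1 if the K_6 on S is monochromatic.
For a fixed S, the K_6 on S has C(6, 2) = 15 edges. P[all 15 edges red] = (1/2)^15, and likewise for blue, so P[monochromatic] = 2·(1/2)^15 = 2^{1 − 15} = 1/16384.
By linearity of expectation: E[X] = C(33, 6) · 2^{1 − 15} = 1107568 · 1/16384 = 69223/1024.
Numerically: E[X] ≈ 67.600586.

E[X] = C(33,6)·2^(1−C(6,2)) = 69223/1024 ≈ 67.600586.


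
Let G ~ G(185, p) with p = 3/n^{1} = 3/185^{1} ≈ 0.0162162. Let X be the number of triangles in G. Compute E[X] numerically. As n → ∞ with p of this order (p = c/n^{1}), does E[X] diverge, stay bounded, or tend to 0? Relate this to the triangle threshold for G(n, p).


Number of potential triangles: C(185, 3) = 1038220.
Each occurs with probability p³ ≈ (0.0162162)³ ≈ 4.26430814e-06.
By linearity: E[X] = C(185, 3)·p³ ≈ 1038220 · 4.26430814e-06 ≈ 4.427290.
Here α = 1, so p = 3/n is exactly at the triangle threshold p ~ 1/n. Asymptotically E[X] → c³/6 = 3³/6 = 9/2 ≈ 4.500000, a bounded constant. In this regime the triangle count is asymptotically Poisson(c³/6).

E[X] ≈ 4.427290; in regime p = Θ(1/n^{1}) E[X] stays bounded (at the triangle threshold p ~ 1/n).


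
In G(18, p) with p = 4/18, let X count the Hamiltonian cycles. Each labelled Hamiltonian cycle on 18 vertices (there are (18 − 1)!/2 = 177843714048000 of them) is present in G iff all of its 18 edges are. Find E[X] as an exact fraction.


K_18 has (18 − 1)!/2 = 177843714048000 labelled Hamiltonian cycles.
For each such Hamiltonian cycle H, let X_H = 1 if all 18 edges of H are present in G. Then P[X_H = 1] = p^{18} = (2/9)^{18} = 262144/150094635296999121.
Summing the indicators: E[X] = Σ_H E[X_H] = 177843714048000 · p^{18} = 177843714048000 · 262144/150094635296999121 = 63951526166528000/205891132094649.
Numerically: E[X] ≈ 310.608.

E[X] = 177843714048000 · (2/9)^{18} = 63951526166528000/205891132094649 ≈ 310.608.


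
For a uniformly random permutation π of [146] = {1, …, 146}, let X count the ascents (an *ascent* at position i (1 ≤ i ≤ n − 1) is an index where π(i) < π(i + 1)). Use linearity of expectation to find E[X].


Write X = Σ X_I over i = 1, …, 145, with X_I the indicator of one ascent.
There are 145 indicators.
For each fixed i, the pair (π(i), π(i+1)) is a uniformly random ordered pair of distinct values from {1, …, 146}; by symmetry P[π(i) < π(i+1)] = 1/2.
By linearity: E[X] = 145 · (1/2) = (146 − 1) · (1/2) = 145/2 ≈ 72.50000.

E[X] = 145/2 = 72.50000.


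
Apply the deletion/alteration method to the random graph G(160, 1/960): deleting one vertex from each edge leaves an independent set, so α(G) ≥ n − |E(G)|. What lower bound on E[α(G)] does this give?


E[|E(G)|] = C(160, 2)·p = 12720 · (1/960) = 53/4.
E[α(G)] ≥ n − E[|E(G)|] = 160 − 53/4 = 587/4.
Numerically: ≈ 146.75000.
(This is only a lower bound; the true E[α(G)] may be larger.)

E[α(G)] ≥ 587/4 ≈ 146.75000.


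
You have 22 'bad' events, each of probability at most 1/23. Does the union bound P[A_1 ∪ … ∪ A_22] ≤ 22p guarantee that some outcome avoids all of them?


Union bound: P[∪_{i=1}^{22} A_i] ≤ Σ_i P[A_i] ≤ 22·p = 22·(1/23) = 22/23.
Numerically: 22/23 ≈ 0.9565217.
Is 22/23 < 1? YES.
Since P[∪ A_i] ≤ 22/23 < 1, the complement has P[∩ A_i^c] ≥ 1 − 22/23 = 1/23 > 0, so some outcome avoids every A_i.

22·p = 22/23 ≈ 0.9565217; existence CERTIFIED by the union bound.


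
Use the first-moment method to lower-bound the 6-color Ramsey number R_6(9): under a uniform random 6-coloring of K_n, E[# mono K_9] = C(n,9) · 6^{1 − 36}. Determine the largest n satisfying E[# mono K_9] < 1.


We need C(n, 9) · 6^{1 − 36} < 1, i.e. C(n, 9) < 6^{36 − 1} = 1719070799748422591028658176.
Check values of n near the boundary:
  n = 4404: C(4404, 9) = 1703375445537161676647015880; 1703375445537161676647015880 < 1719070799748422591028658176? YES
  n = 4405: C(4405, 9) = 1706862792900636302463627150; 1706862792900636302463627150 < 1719070799748422591028658176? YES
  n = 4406: C(4406, 9) = 1710356485221788389505285700; 1710356485221788389505285700 < 1719070799748422591028658176? YES
  n = 4407: C(4407, 9) = 1713856532599459170657070050; 1713856532599459170657070050 < 1719070799748422591028658176? YES
  n = 4408: C(4408, 9) = 1717362945146264156457459600; 1717362945146264156457459600 < 1719070799748422591028658176? YES
  n = 4409: C(4409, 9) = 1720875732988608787686577131; 1720875732988608787686577131 < 1719070799748422591028658176? NO
  n = 4410: C(4410, 9) = 1724394906266704102180823710; 1724394906266704102180823710 < 1719070799748422591028658176? NO
  n = 4411: C(4411, 9) = 1727920475134582415883601405; 1727920475134582415883601405 < 1719070799748422591028658176? NO
The largest n with C(n, 9) < 1719070799748422591028658176 is n = 4408 (where E[X] = 35778394690547169926197075/35813974994758803979763712 ≈ 0.999007). Hence R_6(9) > 4408, i.e. R_6(9) ≥ 4409.

Largest n = 4408; hence R_6(9) > 4408.


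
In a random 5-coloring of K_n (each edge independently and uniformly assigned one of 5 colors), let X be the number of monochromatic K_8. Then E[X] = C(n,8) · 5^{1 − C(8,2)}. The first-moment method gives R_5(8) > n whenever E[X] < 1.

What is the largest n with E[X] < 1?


We need C(n, 8) · 5^{1 − 28} < 1, i.e. C(n, 8) < 5^{28 − 1} = 7450580596923828125.
Check values of n near the boundary:
  n = 857: C(857, 8) = 6983854138365964575; 6983854138365964575 < 7450580596923828125? YES
  n = 858: C(858, 8) = 7049584530256467771; 7049584530256467771 < 7450580596923828125? YES
  n = 859: C(859, 8) = 7115855595170747139; 7115855595170747139 < 7450580596923828125? YES
  n = 860: C(860, 8) = 7182671140665308145; 7182671140665308145 < 7450580596923828125? YES
  n = 861: C(861, 8) = 7250034996615275865; 7250034996615275865 < 7450580596923828125? YES
  n = 862: C(862, 8) = 7317951015318931845; 7317951015318931845 < 7450580596923828125? YES
  n = 863: C(863, 8) = 7386423071602617757; 7386423071602617757 < 7450580596923828125? YES
  n = 864: C(864, 8) = 7455455062926006708; 7455455062926006708 < 7450580596923828125? NO
  n = 865: C(865, 8) = 7525050909487743060; 7525050909487743060 < 7450580596923828125? NO
The largest n with C(n, 8) < 7450580596923828125 is n = 863 (where E[X] = 7386423071602617757/7450580596923828125 ≈ 0.9914). Hence R_5(8) > 863, i.e. R_5(8) ≥ 864.

Largest n = 863; hence R_5(8) > 863.


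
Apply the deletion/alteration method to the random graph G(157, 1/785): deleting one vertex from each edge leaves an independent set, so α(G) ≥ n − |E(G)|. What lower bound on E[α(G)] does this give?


E[|E(G)|] = C(157, 2)·p = 12246 · (1/785) = 78/5.
E[α(G)] ≥ n − E[|E(G)|] = 157 − 78/5 = 707/5.
Numerically: ≈ 141.400.
(This is only a lower bound; the true E[α(G)] may be larger.)

E[α(G)] ≥ 707/5 ≈ 141.400.


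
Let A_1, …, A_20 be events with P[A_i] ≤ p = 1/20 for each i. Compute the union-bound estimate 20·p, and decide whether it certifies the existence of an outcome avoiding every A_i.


Union bound: P[∪_{i=1}^{20} A_i] ≤ Σ_i P[A_i] ≤ 20·p = 20·(1/20) = 1.
Numerically: 1 ≈ 1.0000000.
Is 1 < 1? NO.
Since the bound 1 is ≥ 1, the union bound is uninformative here; it does NOT by itself certify existence.

20·p = 1 ≈ 1.0000000; existence NOT certified by the union bound.


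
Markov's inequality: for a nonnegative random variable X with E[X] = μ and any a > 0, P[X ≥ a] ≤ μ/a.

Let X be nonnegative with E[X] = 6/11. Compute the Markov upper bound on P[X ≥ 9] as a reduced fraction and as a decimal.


μ = E[X] = 6/11, a = 9.
Markov: P[X ≥ 9] ≤ μ/a = (6/11)/9 = 2/33.
Numerically: ≈ 0.0606.
(Since a = 9 > μ = 0.5455, the bound 2/33 is < 1 and informative.)

P[X ≥ 9] ≤ 2/33 ≈ 0.0606.


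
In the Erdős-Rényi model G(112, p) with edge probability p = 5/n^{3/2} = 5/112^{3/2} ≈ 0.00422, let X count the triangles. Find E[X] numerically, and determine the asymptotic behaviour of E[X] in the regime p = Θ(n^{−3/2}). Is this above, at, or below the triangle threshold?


Number of potential triangles: C(112, 3) = 227920.
Each occurs with probability p³ ≈ (0.00422)³ ≈ 7.50635e-08.
By linearity: E[X] = C(112, 3)·p³ ≈ 227920 · 7.50635e-08 ≈ 0.017.
Since α = 3/2 > 1, p = c/n^{3/2} = o(1/n) is below the triangle threshold p ~ 1/n. Asymptotically E[X] ~ (c³/6)·n^{3(1−α)} = (5³/6)·n^{-1.5} → 0, so by Markov's inequality G has no triangles w.h.p.

E[X] ≈ 0.017; in regime p = Θ(1/n^{3/2}) E[X] tends to 0 (below the triangle threshold p ~ 1/n).


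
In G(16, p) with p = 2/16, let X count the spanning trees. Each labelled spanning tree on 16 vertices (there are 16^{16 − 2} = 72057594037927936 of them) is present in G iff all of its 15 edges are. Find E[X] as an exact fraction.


K_16 has 16^{16 − 2} = 72057594037927936 labelled spanning trees.
For each such spanning tree H, let X_H = 1 if all 15 edges of H are present in G. Then P[X_H = 1] = p^{15} = (1/8)^{15} = 1/35184372088832.
By linearity: E[X] = Σ_H E[X_H] = 72057594037927936 · p^{15} = 72057594037927936 · 1/35184372088832 = 2048.
Numerically: E[X] ≈ 2048.

E[X] = 72057594037927936 · (1/8)^{15} = 2048 ≈ 2048.


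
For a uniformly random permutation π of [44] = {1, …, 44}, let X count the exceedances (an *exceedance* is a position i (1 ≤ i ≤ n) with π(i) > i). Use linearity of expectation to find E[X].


Write X = Σ_{i=1}^{44} X_i, where X_i = 1_{π(i) > i}.
For each fixed i, π(i) is uniform over {1, …, 44} (marginal of a uniform permutation), so P[π(i) > i] = (n − i)/n. Summing: Σ_{i=1}^{44} (n − i)/n = (0 + 1 + … + 43)/44 = 44(44 − 1)/(2·44) = (44 − 1)/2.
Hence E[X] = Σ_{i=1}^{44} (44 − i)/44 = 43/2 ≈ 21.500000.

E[X] = 43/2 = 21.500000.


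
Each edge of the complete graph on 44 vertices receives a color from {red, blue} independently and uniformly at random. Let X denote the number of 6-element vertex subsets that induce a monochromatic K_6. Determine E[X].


Let X = Σ_S X_S over the C(44, 6) = 7059052 subsets S of size 6, where X_S = 1 if the K_6 on S is monochromatic.
For a fixed S, the K_6 on S has C(6, 2) = 15 edges. P[all 15 edges red] = (1/2)^15, and likewise for blue, so P[monochromatic] = 2·(1/2)^15 = 2^{1 − 15} = 1/16384.
By linearity: E[X] = C(44, 6) · 2^{1 − 15} = 7059052 · 1/16384 = 1764763/4096.
Numerically: E[X] ≈ 430.8503.

E[X] = C(44,6)·2^(1−C(6,2)) = 1764763/4096 ≈ 430.8503.


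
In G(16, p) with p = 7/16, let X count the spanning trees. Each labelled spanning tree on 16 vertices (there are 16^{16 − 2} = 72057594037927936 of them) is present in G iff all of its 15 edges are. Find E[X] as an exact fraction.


K_16 has 16^{16 − 2} = 72057594037927936 labelled spanning trees.
For each such spanning tree H, let X_H = 1 if all 15 edges of H are present in G. Then P[X_H = 1] = p^{15} = (7/16)^{15} = 4747561509943/1152921504606846976.
Summing the indicators: E[X] = Σ_H E[X_H] = 72057594037927936 · p^{15} = 72057594037927936 · 4747561509943/1152921504606846976 = 4747561509943/16.
Numerically: E[X] ≈ 2.96723e+11.

E[X] = 72057594037927936 · (7/16)^{15} = 4747561509943/16 ≈ 2.96723e+11.


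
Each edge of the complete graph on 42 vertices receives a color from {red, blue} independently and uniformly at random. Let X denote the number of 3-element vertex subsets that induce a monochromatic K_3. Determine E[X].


Let X = Σ_S X_S over the C(42, 3) = 11480 subsets S of size 3, where X_S = 1 if the K_3 on S is monochromatic.
For a fixed S, the K_3 on S has C(3, 2) = 3 edges. P[all 3 edges red] = (1/2)^3, and likewise for blue, so P[monochromatic] = 2·(1/2)^3 = 2^{1 − 3} = 1/4.
By linearity: E[X] = C(42, 3) · 2^{1 − 3} = 11480 · 1/4 = 2870.
Numerically: E[X] ≈ 2870.000000.

E[X] = C(42,3)·2^(1−C(3,2)) = 2870 ≈ 2870.000000.


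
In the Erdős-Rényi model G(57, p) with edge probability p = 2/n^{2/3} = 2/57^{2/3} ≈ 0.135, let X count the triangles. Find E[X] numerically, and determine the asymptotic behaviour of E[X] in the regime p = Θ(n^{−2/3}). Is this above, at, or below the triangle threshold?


Number of potential triangles: C(57, 3) = 29260.
Each occurs with probability p³ ≈ (0.135)³ ≈ 2.462296e-03.
By linearity: E[X] = C(57, 3)·p³ ≈ 29260 · 2.462296e-03 ≈ 72.0468.
Since α = 2/3 < 1, p = c/n^{2/3} ≫ 1/n is above the triangle threshold p ~ 1/n. Asymptotically E[X] ~ (c³/6)·n^{3(1−α)} = (2³/6)·n^{1} → ∞; triangles are abundant w.h.p.

E[X] ≈ 72.0468; in regime p = Θ(1/n^{2/3}) E[X] diverges (above the triangle threshold p ~ 1/n).


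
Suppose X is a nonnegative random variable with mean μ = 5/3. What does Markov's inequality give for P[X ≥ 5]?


μ = E[X] = 5/3, a = 5.
Markov: P[X ≥ 5] ≤ μ/a = (5/3)/5 = 1/3.
Numerically: ≈ 0.3333.
(Since a = 5 > μ = 1.6667, the bound 1/3 is < 1 and informative.)

P[X ≥ 5] ≤ 1/3 ≈ 0.3333.


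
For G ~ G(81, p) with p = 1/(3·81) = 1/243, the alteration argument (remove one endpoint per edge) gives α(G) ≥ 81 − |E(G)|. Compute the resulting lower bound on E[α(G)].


E[|E(G)|] = C(81, 2)·p = 3240 · (1/243) = 40/3.
E[α(G)] ≥ n − E[|E(G)|] = 81 − 40/3 = 203/3.
Numerically: ≈ 67.66667.
(This is only a lower bound; the true E[α(G)] may be larger.)

E[α(G)] ≥ 203/3 ≈ 67.66667.
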